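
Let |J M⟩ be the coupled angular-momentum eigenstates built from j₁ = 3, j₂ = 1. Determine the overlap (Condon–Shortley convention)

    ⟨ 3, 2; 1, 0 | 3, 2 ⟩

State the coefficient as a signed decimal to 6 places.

triangle: 1!·5!·1!/8! = 120/40320
(j±m)!: 5!·1!·1!·1!·5!·1! = 14400
prefactor² = (2J+1)·Δ·N² = 300
  k=0: +1/(0!·1!·1!·1!·4!·0!) = 1/24
  k=1: −1/(1!·0!·0!·0!·5!·1!) = -1/120
Σ = 1/30  ⇒  CG² = 300·1/30² = 1/3
CG = +√(1/3) = +0.577350

+√(1/3) = +0.577350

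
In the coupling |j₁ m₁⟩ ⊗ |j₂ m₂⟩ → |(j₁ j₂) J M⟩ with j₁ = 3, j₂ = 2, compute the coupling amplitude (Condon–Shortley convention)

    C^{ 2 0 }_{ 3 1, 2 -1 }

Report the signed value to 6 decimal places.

−√(1/7) = -0.377964

j₁+j₂−J=3  J+j₁−j₂=3  J−j₁+j₂=1  j₁+j₂+J+1=8
(j₁±m₁, j₂±m₂, J±M) = (4,2,1,3,2,2)
P² = 36/7
sum k=0..1:
  [0] +1/12 = 1/12
  [1] −1/4 = -1/4
S = -1/6
C² = P²·S² = 1/7 ; C = -0.377964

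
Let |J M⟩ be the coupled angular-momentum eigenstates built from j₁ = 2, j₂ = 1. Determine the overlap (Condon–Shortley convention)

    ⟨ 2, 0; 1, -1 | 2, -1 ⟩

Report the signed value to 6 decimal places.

+0.707107  (= +√(1/2))

√[5·1!3!1!/6! · 2!2!0!2!1!3!] = √(2)
  +(−1)^0/∏(0,1,2,0,1,1)! = 1/2  (running 1/2)
⟨..|..⟩ = √(2)·(1/2) = +0.707107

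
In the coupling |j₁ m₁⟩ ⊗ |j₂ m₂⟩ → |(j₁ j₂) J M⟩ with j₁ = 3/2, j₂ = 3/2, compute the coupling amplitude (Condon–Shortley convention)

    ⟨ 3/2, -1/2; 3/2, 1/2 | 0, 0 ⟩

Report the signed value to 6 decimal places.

+√(1/4) = +0.500000

√[1·3!0!0!/4! · 1!2!2!1!0!0!] = √(1)
  +(−1)^2/∏(2,1,0,0,0,0)! = 1/2  (running 1/2)
⟨..|..⟩ = √(1)·(1/2) = +0.500000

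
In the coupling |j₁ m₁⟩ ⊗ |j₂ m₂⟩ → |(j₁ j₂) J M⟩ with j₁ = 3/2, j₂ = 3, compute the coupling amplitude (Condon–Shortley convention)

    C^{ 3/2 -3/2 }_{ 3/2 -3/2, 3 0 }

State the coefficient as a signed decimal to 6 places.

-0.169031

√[4·3!0!3!/7! · 0!3!3!3!0!3!] = √(1296/35)
  +(−1)^3/∏(3,0,0,0,0,3)! = -1/36  (running -1/36)
⟨..|..⟩ = √(1296/35)·(-1/36) = -0.169031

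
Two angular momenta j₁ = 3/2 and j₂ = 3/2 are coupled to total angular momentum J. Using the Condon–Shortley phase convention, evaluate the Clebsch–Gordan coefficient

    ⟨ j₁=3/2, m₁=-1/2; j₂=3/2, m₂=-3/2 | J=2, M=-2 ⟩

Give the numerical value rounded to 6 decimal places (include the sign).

j₁+j₂−J=1  J+j₁−j₂=2  J−j₁+j₂=2  j₁+j₂+J+1=6
(j₁±m₁, j₂±m₂, J±M) = (1,2,0,3,0,4)
P² = 8
sum k=0..0:
  [0] +1/4 = 1/4
S = 1/4
C² = P²·S² = 1/2 ; C = +0.707107

+√(1/2) ≈ +0.707107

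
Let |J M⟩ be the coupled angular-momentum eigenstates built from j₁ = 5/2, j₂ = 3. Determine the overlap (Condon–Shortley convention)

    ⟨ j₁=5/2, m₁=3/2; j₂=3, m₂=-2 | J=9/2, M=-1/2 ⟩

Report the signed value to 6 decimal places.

√[10·1!4!5!/11! · 4!1!1!5!4!5!] = √(460800/77)
  +(−1)^0/∏(0,1,1,1,3,4)! = 1/144  (running 1/144)
  +(−1)^1/∏(1,0,0,0,4,5)! = -1/2880  (running 19/2880)
⟨..|..⟩ = √(460800/77)·(19/2880) = +0.510355

+0.510355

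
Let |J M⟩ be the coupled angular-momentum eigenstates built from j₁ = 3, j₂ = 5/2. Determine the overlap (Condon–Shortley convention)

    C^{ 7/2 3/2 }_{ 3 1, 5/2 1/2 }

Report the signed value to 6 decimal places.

√[8·2!4!3!/10! · 4!2!3!2!5!2!] = √(3072/35)
  +(−1)^0/∏(0,2,2,3,2,0)! = 1/48  (running 1/48)
  +(−1)^1/∏(1,1,1,2,3,1)! = -1/12  (running -1/16)
  +(−1)^2/∏(2,0,0,1,4,2)! = 1/96  (running -5/96)
⟨..|..⟩ = √(3072/35)·(-5/96) = -0.487950

−√(5/21) = -0.487950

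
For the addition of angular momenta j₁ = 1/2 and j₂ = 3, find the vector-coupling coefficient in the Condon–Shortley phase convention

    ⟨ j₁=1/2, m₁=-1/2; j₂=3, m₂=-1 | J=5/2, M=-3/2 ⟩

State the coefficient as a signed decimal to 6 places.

−√(2/7) = -0.534522

j₁+j₂−J=1  J+j₁−j₂=0  J−j₁+j₂=5  j₁+j₂+J+1=7
(j₁±m₁, j₂±m₂, J±M) = (0,1,2,4,1,4)
P² = 1152/7
sum k=1..1:
  [1] −1/24 = -1/24
S = -1/24
C² = P²·S² = 2/7 ; C = -0.534522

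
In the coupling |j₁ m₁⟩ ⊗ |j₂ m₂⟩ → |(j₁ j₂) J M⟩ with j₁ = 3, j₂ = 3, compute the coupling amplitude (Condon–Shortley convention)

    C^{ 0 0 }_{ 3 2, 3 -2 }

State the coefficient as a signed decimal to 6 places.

−√(1/7) ≈ -0.377964

j₁+j₂−J=6  J+j₁−j₂=0  J−j₁+j₂=0  j₁+j₂+J+1=7
(j₁±m₁, j₂±m₂, J±M) = (5,1,1,5,0,0)
P² = 14400/7
sum k=1..1:
  [1] −1/120 = -1/120
S = -1/120
C² = P²·S² = 1/7 ; C = -0.377964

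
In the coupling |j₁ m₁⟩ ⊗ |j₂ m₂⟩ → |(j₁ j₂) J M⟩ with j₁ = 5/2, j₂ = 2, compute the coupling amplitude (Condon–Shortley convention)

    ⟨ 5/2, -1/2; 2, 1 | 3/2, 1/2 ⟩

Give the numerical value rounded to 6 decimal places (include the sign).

+√(5/21) = +0.487950

j₁+j₂−J=3  J+j₁−j₂=2  J−j₁+j₂=1  j₁+j₂+J+1=7
(j₁±m₁, j₂±m₂, J±M) = (2,3,3,1,2,1)
P² = 48/35
sum k=2..3:
  [2] +1/2 = 1/2
  [3] −1/12 = -1/12
S = 5/12
C² = P²·S² = 5/21 ; C = +0.487950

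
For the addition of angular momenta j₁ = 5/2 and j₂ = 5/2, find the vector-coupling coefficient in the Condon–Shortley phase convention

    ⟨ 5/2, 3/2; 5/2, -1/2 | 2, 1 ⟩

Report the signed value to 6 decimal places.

√[5·3!2!2!/8! · 4!1!2!3!3!1!] = √(36/7)
  +(−1)^0/∏(0,3,1,2,1,0)! = 1/12  (running 1/12)
  +(−1)^1/∏(1,2,0,1,2,1)! = -1/4  (running -1/6)
⟨..|..⟩ = √(36/7)·(-1/6) = -0.377964

−√(1/7) = -0.377964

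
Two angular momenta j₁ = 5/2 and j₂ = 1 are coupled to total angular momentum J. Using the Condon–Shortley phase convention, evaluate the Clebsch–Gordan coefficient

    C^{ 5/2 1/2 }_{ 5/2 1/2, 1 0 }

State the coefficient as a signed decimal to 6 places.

+√(1/35) ≈ +0.169031

j₁+j₂−J=1  J+j₁−j₂=4  J−j₁+j₂=1  j₁+j₂+J+1=7
(j₁±m₁, j₂±m₂, J±M) = (3,2,1,1,3,2)
P² = 144/35
sum k=0..1:
  [0] +1/4 = 1/4
  [1] −1/6 = -1/6
S = 1/12
C² = P²·S² = 1/35 ; C = +0.169031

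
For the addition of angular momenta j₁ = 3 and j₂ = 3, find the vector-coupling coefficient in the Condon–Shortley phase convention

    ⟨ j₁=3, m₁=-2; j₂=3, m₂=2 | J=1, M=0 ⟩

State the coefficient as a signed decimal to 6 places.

j₁+j₂−J=5  J+j₁−j₂=1  J−j₁+j₂=1  j₁+j₂+J+1=8
(j₁±m₁, j₂±m₂, J±M) = (1,5,5,1,1,1)
P² = 900/7
sum k=4..5:
  [4] +1/24 = 1/24
  [5] −1/120 = -1/120
S = 1/30
C² = P²·S² = 1/7 ; C = +0.377964

+0.377964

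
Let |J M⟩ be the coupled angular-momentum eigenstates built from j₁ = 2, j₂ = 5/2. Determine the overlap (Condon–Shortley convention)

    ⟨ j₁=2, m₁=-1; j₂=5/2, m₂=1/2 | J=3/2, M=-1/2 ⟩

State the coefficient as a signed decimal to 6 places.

+√(5/21) = +0.487950

triangle: 3!×1!×2!/7! = 12/5040
(j±m)!: 1!×3!×3!×2!×1!×2! = 144
prefactor² = (2J+1)×Δ×N² = 48/35
  k=2: +1/(2!×1!×1!×1!×0!×1!) = 1/2
  k=3: −1/(3!×0!×0!×0!×1!×2!) = -1/12
Σ = 5/12  ⇒  CG² = 48/35×5/12² = 5/21
CG = +√(5/21) = +0.487950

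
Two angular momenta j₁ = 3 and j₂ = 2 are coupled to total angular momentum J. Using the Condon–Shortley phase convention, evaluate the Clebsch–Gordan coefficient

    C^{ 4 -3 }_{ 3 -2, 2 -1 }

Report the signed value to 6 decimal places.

j₁+j₂−J=1  J+j₁−j₂=5  J−j₁+j₂=3  j₁+j₂+J+1=10
(j₁±m₁, j₂±m₂, J±M) = (1,5,1,3,1,7)
P² = 6480
sum k=0..1:
  [0] +1/240 = 1/240
  [1] −1/144 = -1/144
S = -1/360
C² = P²·S² = 1/20 ; C = -0.223607

-0.223607  (= −√(1/20))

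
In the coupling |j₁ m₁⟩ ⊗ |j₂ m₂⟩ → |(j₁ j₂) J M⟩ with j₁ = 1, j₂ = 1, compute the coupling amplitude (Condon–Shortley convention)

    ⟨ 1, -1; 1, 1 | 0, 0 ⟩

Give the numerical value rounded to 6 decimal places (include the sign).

j₁+j₂−J=2  J+j₁−j₂=0  J−j₁+j₂=0  j₁+j₂+J+1=3
(j₁±m₁, j₂±m₂, J±M) = (0,2,2,0,0,0)
P² = 4/3
sum k=2..2:
  [2] +1/2 = 1/2
S = 1/2
C² = P²·S² = 1/3 ; C = +0.577350

+√(1/3) = +0.577350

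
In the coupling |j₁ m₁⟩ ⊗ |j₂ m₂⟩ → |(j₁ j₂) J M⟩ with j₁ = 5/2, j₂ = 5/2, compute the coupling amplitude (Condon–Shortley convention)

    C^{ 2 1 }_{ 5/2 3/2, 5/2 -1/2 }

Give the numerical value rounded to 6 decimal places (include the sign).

j₁+j₂−J=3  J+j₁−j₂=2  J−j₁+j₂=2  j₁+j₂+J+1=8
(j₁±m₁, j₂±m₂, J±M) = (4,1,2,3,3,1)
P² = 36/7
sum k=0..1:
  [0] +1/12 = 1/12
  [1] −1/4 = -1/4
S = -1/6
C² = P²·S² = 1/7 ; C = -0.377964

−√(1/7) = -0.377964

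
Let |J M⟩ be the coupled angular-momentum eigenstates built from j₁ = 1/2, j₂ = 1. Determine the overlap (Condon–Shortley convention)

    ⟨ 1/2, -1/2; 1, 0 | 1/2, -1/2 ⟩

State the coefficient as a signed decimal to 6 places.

−√(1/3) ≈ -0.577350

√[2·1!0!1!/3! · 0!1!1!1!0!1!] = √(1/3)
  +(−1)^1/∏(1,0,0,0,0,1)! = -1  (running -1)
⟨..|..⟩ = √(1/3)·(-1) = -0.577350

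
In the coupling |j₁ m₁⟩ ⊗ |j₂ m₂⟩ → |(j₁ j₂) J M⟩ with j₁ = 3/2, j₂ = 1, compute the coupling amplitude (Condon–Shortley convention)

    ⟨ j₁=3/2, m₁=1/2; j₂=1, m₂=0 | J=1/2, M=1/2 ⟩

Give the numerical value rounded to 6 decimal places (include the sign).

-0.577350  (= −√(1/3))

triangle: 2!·1!·0!/4! = 2/24
(j±m)!: 2!·1!·1!·1!·1!·0! = 2
prefactor² = (2J+1)·Δ·N² = 1/3
  k=1: −1/(1!·1!·0!·0!·1!·0!) = -1
Σ = -1  ⇒  CG² = 1/3·(-1)² = 1/3
CG = −√(1/3) = -0.577350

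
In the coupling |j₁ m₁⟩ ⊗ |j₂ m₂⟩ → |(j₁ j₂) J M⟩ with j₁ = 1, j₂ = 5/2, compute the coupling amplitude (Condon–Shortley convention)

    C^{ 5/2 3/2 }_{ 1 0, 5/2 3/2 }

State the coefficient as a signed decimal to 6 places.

j₁+j₂−J=1  J+j₁−j₂=1  J−j₁+j₂=4  j₁+j₂+J+1=7
(j₁±m₁, j₂±m₂, J±M) = (1,1,4,1,4,1)
P² = 576/35
sum k=0..1:
  [0] +1/24 = 1/24
  [1] −1/6 = -1/6
S = -1/8
C² = P²·S² = 9/35 ; C = -0.507093

−√(9/35) ≈ -0.507093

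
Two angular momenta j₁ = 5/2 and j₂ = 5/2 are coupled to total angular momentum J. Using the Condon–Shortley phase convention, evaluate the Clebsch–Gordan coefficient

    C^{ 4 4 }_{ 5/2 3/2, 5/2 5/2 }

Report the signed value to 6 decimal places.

triangle: 1!*4!*4!/10! = 576/3628800
(j±m)!: 4!*1!*5!*0!*8!*0! = 116121600
prefactor² = (2J+1)*Δ*N² = 165888
  k=1: −1/(1!*0!*0!*4!*4!*0!) = -1/576
Σ = -1/576  ⇒  CG² = 165888*(-1/576)² = 1/2
CG = −√(1/2) = -0.707107

-0.707107  (= −√(1/2))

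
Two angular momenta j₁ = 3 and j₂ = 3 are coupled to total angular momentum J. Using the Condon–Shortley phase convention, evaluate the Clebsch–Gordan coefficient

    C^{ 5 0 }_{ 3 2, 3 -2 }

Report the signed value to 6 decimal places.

+√(4/21) = +0.436436

j₁+j₂−J=1  J+j₁−j₂=5  J−j₁+j₂=5  j₁+j₂+J+1=12
(j₁±m₁, j₂±m₂, J±M) = (5,1,1,5,5,5)
P² = 480000/7
sum k=0..1:
  [0] +1/576 = 1/576
  [1] −1/14400 = -1/14400
S = 1/600
C² = P²·S² = 4/21 ; C = +0.436436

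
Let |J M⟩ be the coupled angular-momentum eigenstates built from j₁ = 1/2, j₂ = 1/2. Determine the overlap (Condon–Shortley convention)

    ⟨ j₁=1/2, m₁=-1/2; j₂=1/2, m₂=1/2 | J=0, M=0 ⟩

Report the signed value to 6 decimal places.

-0.707107

√[1·1!0!0!/2! · 0!1!1!0!0!0!] = √(1/2)
  +(−1)^1/∏(1,0,0,0,0,0)! = -1  (running -1)
⟨..|..⟩ = √(1/2)·(-1) = -0.707107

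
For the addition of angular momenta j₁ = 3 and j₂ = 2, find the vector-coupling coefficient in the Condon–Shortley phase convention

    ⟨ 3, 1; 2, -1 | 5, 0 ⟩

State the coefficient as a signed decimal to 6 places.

+√(5/21) = +0.487950

j₁+j₂−J=0  J+j₁−j₂=6  J−j₁+j₂=4  j₁+j₂+J+1=11
(j₁±m₁, j₂±m₂, J±M) = (4,2,1,3,5,5)
P² = 138240/7
sum k=0..0:
  [0] +1/288 = 1/288
S = 1/288
C² = P²·S² = 5/21 ; C = +0.487950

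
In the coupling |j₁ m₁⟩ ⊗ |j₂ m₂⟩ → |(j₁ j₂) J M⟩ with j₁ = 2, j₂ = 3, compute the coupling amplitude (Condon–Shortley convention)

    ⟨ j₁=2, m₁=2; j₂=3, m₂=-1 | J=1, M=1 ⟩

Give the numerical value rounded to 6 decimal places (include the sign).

+√(1/35) ≈ +0.169031

triangle: 4!×0!×2!/7! = 48/5040
(j±m)!: 4!×0!×2!×4!×2!×0! = 2304
prefactor² = (2J+1)×Δ×N² = 2304/35
  k=0: +1/(0!×4!×0!×2!×0!×0!) = 1/48
Σ = 1/48  ⇒  CG² = 2304/35×1/48² = 1/35
CG = +√(1/35) = +0.169031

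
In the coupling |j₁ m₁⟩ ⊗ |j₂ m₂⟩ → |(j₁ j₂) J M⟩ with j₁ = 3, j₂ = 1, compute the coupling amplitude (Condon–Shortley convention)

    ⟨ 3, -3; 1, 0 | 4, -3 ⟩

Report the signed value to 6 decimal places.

j₁+j₂−J=0  J+j₁−j₂=6  J−j₁+j₂=2  j₁+j₂+J+1=9
(j₁±m₁, j₂±m₂, J±M) = (0,6,1,1,1,7)
P² = 129600
sum k=0..0:
  [0] +1/720 = 1/720
S = 1/720
C² = P²·S² = 1/4 ; C = +0.500000

+0.500000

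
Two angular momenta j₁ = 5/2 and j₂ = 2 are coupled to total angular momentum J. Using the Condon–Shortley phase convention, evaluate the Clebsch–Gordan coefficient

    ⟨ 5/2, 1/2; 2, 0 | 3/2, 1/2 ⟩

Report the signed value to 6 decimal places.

triangle: 3!·2!·1!/7! = 12/5040
(j±m)!: 3!·2!·2!·2!·2!·1! = 96
prefactor² = (2J+1)·Δ·N² = 32/35
  k=1: −1/(1!·2!·1!·1!·1!·0!) = -1/2
  k=2: +1/(2!·1!·0!·0!·2!·1!) = 1/4
Σ = -1/4  ⇒  CG² = 32/35·(-1/4)² = 2/35
CG = −√(2/35) = -0.239046

−√(2/35) = -0.239046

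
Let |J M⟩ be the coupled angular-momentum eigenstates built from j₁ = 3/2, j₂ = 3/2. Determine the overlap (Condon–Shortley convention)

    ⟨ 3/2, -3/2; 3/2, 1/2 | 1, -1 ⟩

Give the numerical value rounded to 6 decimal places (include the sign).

+0.547723  (= +√(3/10))

√[3·2!1!1!/5! · 0!3!2!1!0!2!] = √(6/5)
  +(−1)^2/∏(2,0,1,0,0,1)! = 1/2  (running 1/2)
⟨..|..⟩ = √(6/5)·(1/2) = +0.547723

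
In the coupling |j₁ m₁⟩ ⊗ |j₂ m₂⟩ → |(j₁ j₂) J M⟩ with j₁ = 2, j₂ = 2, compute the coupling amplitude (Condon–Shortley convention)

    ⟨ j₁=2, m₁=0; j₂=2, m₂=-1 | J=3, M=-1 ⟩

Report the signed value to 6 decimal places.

j₁+j₂−J=1  J+j₁−j₂=3  J−j₁+j₂=3  j₁+j₂+J+1=8
(j₁±m₁, j₂±m₂, J±M) = (2,2,1,3,2,4)
P² = 36/5
sum k=0..1:
  [0] +1/4 = 1/4
  [1] −1/12 = -1/12
S = 1/6
C² = P²·S² = 1/5 ; C = +0.447214

+0.447214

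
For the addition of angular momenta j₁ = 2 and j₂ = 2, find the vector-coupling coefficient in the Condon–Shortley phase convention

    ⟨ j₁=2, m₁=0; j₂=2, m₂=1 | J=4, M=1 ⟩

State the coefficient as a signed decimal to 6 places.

triangle: 0!*4!*4!/9! = 576/362880
(j±m)!: 2!*2!*3!*1!*5!*3! = 17280
prefactor² = (2J+1)*Δ*N² = 1728/7
  k=0: +1/(0!*0!*2!*3!*2!*1!) = 1/24
Σ = 1/24  ⇒  CG² = 1728/7*1/24² = 3/7
CG = +√(3/7) = +0.654654

+0.654654  (= +√(3/7))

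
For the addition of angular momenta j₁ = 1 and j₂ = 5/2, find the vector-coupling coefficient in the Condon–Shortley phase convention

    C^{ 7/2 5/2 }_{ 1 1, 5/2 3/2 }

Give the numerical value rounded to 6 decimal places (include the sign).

+√(5/7) ≈ +0.845154

triangle: 0!*2!*5!/8! = 240/40320
(j±m)!: 2!*0!*4!*1!*6!*1! = 34560
prefactor² = (2J+1)*Δ*N² = 11520/7
  k=0: +1/(0!*0!*0!*4!*2!*1!) = 1/48
Σ = 1/48  ⇒  CG² = 11520/7*1/48² = 5/7
CG = +√(5/7) = +0.845154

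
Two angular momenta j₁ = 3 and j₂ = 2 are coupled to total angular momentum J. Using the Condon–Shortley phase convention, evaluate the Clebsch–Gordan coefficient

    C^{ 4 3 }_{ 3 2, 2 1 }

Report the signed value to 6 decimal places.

+√(1/20) ≈ +0.223607

j₁+j₂−J=1  J+j₁−j₂=5  J−j₁+j₂=3  j₁+j₂+J+1=10
(j₁±m₁, j₂±m₂, J±M) = (5,1,3,1,7,1)
P² = 6480
sum k=0..1:
  [0] +1/144 = 1/144
  [1] −1/240 = -1/240
S = 1/360
C² = P²·S² = 1/20 ; C = +0.223607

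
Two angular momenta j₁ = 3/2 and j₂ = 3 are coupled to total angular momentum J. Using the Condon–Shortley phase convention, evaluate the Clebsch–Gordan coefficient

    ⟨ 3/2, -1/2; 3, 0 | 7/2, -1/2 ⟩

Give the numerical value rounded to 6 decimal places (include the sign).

−√(2/21) ≈ -0.308607

j₁+j₂−J=1  J+j₁−j₂=2  J−j₁+j₂=5  j₁+j₂+J+1=9
(j₁±m₁, j₂±m₂, J±M) = (1,2,3,3,3,4)
P² = 384/7
sum k=0..1:
  [0] +1/24 = 1/24
  [1] −1/12 = -1/12
S = -1/24
C² = P²·S² = 2/21 ; C = -0.308607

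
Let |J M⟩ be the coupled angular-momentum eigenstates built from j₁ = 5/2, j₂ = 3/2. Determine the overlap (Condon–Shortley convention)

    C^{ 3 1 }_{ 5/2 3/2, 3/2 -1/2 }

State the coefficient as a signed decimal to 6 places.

+√(49/120) ≈ +0.639010

j₁+j₂−J=1  J+j₁−j₂=4  J−j₁+j₂=2  j₁+j₂+J+1=8
(j₁±m₁, j₂±m₂, J±M) = (4,1,1,2,4,2)
P² = 96/5
sum k=0..1:
  [0] +1/6 = 1/6
  [1] −1/48 = -1/48
S = 7/48
C² = P²·S² = 49/120 ; C = +0.639010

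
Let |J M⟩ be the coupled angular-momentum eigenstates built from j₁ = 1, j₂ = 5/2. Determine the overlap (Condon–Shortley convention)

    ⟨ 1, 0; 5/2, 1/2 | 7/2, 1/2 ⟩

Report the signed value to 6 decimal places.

+0.755929  (= +√(4/7))

triangle: 0!·2!·5!/8! = 240/40320
(j±m)!: 1!·1!·3!·2!·4!·3! = 1728
prefactor² = (2J+1)·Δ·N² = 576/7
  k=0: +1/(0!·0!·1!·3!·1!·2!) = 1/12
Σ = 1/12  ⇒  CG² = 576/7·1/12² = 4/7
CG = +√(4/7) = +0.755929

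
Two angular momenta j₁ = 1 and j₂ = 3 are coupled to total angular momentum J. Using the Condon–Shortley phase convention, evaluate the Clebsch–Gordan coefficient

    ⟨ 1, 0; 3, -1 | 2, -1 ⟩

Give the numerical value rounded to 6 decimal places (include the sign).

√[5·2!0!4!/7! · 1!1!2!4!1!3!] = √(96/7)
  +(−1)^1/∏(1,1,0,1,0,3)! = -1/6  (running -1/6)
⟨..|..⟩ = √(96/7)·(-1/6) = -0.617213

-0.617213  (= −√(8/21))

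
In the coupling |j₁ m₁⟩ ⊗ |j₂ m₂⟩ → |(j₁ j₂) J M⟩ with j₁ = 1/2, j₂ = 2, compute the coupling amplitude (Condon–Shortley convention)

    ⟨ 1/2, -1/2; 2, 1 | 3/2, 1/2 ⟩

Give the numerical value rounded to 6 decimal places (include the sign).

triangle: 1!×0!×3!/5! = 6/120
(j±m)!: 0!×1!×3!×1!×2!×1! = 12
prefactor² = (2J+1)×Δ×N² = 12/5
  k=1: −1/(1!×0!×0!×2!×0!×1!) = -1/2
Σ = -1/2  ⇒  CG² = 12/5×(-1/2)² = 3/5
CG = −√(3/5) = -0.774597

−√(3/5) ≈ -0.774597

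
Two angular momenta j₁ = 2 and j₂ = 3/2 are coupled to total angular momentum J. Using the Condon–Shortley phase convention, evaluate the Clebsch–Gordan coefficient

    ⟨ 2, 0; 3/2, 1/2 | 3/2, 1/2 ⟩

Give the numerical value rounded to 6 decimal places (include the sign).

-0.447214

triangle: 2!*2!*1!/6! = 4/720
(j±m)!: 2!*2!*2!*1!*2!*1! = 16
prefactor² = (2J+1)*Δ*N² = 16/45
  k=1: −1/(1!*1!*1!*1!*1!*0!) = -1
  k=2: +1/(2!*0!*0!*0!*2!*1!) = 1/4
Σ = -3/4  ⇒  CG² = 16/45*(-3/4)² = 1/5
CG = −√(1/5) = -0.447214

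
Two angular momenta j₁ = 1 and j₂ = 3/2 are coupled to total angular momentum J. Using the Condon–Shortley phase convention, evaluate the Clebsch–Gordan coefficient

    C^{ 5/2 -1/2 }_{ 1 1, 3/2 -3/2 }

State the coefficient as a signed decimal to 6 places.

j₁+j₂−J=0  J+j₁−j₂=2  J−j₁+j₂=3  j₁+j₂+J+1=6
(j₁±m₁, j₂±m₂, J±M) = (2,0,0,3,2,3)
P² = 72/5
sum k=0..0:
  [0] +1/12 = 1/12
S = 1/12
C² = P²·S² = 1/10 ; C = +0.316228

+0.316228  (= +√(1/10))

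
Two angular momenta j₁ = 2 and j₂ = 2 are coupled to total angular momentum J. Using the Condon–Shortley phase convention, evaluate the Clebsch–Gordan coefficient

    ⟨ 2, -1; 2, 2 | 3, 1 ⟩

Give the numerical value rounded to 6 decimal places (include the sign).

-0.547723  (= −√(3/10))

j₁+j₂−J=1  J+j₁−j₂=3  J−j₁+j₂=3  j₁+j₂+J+1=8
(j₁±m₁, j₂±m₂, J±M) = (1,3,4,0,4,2)
P² = 216/5
sum k=1..1:
  [1] −1/12 = -1/12
S = -1/12
C² = P²·S² = 3/10 ; C = -0.547723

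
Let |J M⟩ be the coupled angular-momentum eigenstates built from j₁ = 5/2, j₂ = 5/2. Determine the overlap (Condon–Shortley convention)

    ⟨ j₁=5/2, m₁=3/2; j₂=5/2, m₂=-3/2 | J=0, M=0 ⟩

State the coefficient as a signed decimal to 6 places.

−√(1/6) ≈ -0.408248

j₁+j₂−J=5  J+j₁−j₂=0  J−j₁+j₂=0  j₁+j₂+J+1=6
(j₁±m₁, j₂±m₂, J±M) = (4,1,1,4,0,0)
P² = 96
sum k=1..1:
  [1] −1/24 = -1/24
S = -1/24
C² = P²·S² = 1/6 ; C = -0.408248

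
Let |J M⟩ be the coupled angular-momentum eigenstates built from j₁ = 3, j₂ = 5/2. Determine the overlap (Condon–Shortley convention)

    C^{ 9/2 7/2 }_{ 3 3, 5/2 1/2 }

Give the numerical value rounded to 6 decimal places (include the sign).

j₁+j₂−J=1  J+j₁−j₂=5  J−j₁+j₂=4  j₁+j₂+J+1=11
(j₁±m₁, j₂±m₂, J±M) = (6,0,3,2,8,1)
P² = 2764800/11
sum k=0..0:
  [0] +1/720 = 1/720
S = 1/720
C² = P²·S² = 16/33 ; C = +0.696311

+√(16/33) ≈ +0.696311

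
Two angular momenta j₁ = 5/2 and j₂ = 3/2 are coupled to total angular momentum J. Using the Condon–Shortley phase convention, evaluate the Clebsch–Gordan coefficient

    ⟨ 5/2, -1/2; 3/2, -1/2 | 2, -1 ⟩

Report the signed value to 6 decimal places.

j₁+j₂−J=2  J+j₁−j₂=3  J−j₁+j₂=1  j₁+j₂+J+1=7
(j₁±m₁, j₂±m₂, J±M) = (2,3,1,2,1,3)
P² = 12/7
sum k=0..1:
  [0] +1/12 = 1/12
  [1] −1/2 = -1/2
S = -5/12
C² = P²·S² = 25/84 ; C = -0.545545

-0.545545  (= −√(25/84))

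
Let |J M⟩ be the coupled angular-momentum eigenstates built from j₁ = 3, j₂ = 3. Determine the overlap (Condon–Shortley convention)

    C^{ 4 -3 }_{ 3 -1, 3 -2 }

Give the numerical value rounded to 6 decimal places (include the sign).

-0.301511

triangle: 2!*4!*4!/11! = 1152/39916800
(j±m)!: 2!*4!*1!*5!*1!*7! = 29030400
prefactor² = (2J+1)*Δ*N² = 82944/11
  k=0: +1/(0!*2!*4!*1!*0!*3!) = 1/288
  k=1: −1/(1!*1!*3!*0!*1!*4!) = -1/144
Σ = -1/288  ⇒  CG² = 82944/11*(-1/288)² = 1/11
CG = −√(1/11) = -0.301511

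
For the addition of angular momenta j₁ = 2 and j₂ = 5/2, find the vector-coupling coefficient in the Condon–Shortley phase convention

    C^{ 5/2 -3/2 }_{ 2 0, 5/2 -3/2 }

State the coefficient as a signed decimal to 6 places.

triangle: 2!·2!·3!/8! = 24/40320
(j±m)!: 2!·2!·1!·4!·1!·4! = 2304
prefactor² = (2J+1)·Δ·N² = 288/35
  k=0: +1/(0!·2!·2!·1!·0!·2!) = 1/8
  k=1: −1/(1!·1!·1!·0!·1!·3!) = -1/6
Σ = -1/24  ⇒  CG² = 288/35·(-1/24)² = 1/70
CG = −√(1/70) = -0.119523

−√(1/70) ≈ -0.119523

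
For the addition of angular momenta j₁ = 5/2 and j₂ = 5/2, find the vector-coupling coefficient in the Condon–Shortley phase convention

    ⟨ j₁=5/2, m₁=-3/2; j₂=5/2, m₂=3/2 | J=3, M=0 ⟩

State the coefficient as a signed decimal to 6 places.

+√(49/180) ≈ +0.521749

√[7·2!3!3!/9! · 1!4!4!1!3!3!] = √(144/5)
  +(−1)^1/∏(1,1,3,3,0,0)! = -1/36  (running -1/36)
  +(−1)^2/∏(2,0,2,2,1,1)! = 1/8  (running 7/72)
⟨..|..⟩ = √(144/5)·(7/72) = +0.521749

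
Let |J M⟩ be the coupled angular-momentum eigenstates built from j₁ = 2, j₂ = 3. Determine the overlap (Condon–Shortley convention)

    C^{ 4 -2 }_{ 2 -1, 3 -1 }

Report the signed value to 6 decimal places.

-0.188982

triangle: 1!·3!·5!/10! = 720/3628800
(j±m)!: 1!·3!·2!·4!·2!·6! = 414720
prefactor² = (2J+1)·Δ·N² = 5184/7
  k=0: +1/(0!·1!·3!·2!·0!·3!) = 1/72
  k=1: −1/(1!·0!·2!·1!·1!·4!) = -1/48
Σ = -1/144  ⇒  CG² = 5184/7·(-1/144)² = 1/28
CG = −√(1/28) = -0.188982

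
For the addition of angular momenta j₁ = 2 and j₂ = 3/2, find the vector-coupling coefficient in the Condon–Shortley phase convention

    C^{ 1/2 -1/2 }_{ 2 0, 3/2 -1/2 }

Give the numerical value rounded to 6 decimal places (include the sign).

j₁+j₂−J=3  J+j₁−j₂=1  J−j₁+j₂=0  j₁+j₂+J+1=5
(j₁±m₁, j₂±m₂, J±M) = (2,2,1,2,0,1)
P² = 4/5
sum k=1..1:
  [1] −1/2 = -1/2
S = -1/2
C² = P²·S² = 1/5 ; C = -0.447214

-0.447214  (= −√(1/5))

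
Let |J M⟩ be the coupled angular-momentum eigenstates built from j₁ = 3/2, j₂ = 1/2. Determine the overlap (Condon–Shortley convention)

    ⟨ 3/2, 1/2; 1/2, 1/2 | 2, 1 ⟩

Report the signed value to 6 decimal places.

√[5·0!3!1!/5! · 2!1!1!0!3!1!] = √(3)
  +(−1)^0/∏(0,0,1,1,2,0)! = 1/2  (running 1/2)
⟨..|..⟩ = √(3)·(1/2) = +0.866025

+0.866025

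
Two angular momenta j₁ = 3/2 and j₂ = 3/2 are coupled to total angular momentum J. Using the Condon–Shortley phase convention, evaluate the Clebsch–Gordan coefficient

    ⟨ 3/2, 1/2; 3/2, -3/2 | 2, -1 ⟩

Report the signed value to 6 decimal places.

triangle: 1!×2!×2!/6! = 4/720
(j±m)!: 2!×1!×0!×3!×1!×3! = 72
prefactor² = (2J+1)×Δ×N² = 2
  k=0: +1/(0!×1!×1!×0!×1!×2!) = 1/2
Σ = 1/2  ⇒  CG² = 2×1/2² = 1/2
CG = +√(1/2) = +0.707107

+0.707107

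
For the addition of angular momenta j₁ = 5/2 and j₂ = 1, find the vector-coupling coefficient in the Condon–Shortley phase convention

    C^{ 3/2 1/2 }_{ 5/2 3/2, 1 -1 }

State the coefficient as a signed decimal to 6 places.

√[4·2!3!0!/6! · 4!1!0!2!2!1!] = √(32/5)
  +(−1)^0/∏(0,2,1,0,2,0)! = 1/4  (running 1/4)
⟨..|..⟩ = √(32/5)·(1/4) = +0.632456

+√(2/5) = +0.632456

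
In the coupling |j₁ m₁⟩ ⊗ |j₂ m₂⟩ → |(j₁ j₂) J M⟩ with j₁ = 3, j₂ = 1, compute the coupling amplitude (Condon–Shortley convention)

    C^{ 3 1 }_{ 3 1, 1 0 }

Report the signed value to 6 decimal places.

j₁+j₂−J=1  J+j₁−j₂=5  J−j₁+j₂=1  j₁+j₂+J+1=8
(j₁±m₁, j₂±m₂, J±M) = (4,2,1,1,4,2)
P² = 48
sum k=0..1:
  [0] +1/12 = 1/12
  [1] −1/24 = -1/24
S = 1/24
C² = P²·S² = 1/12 ; C = +0.288675

+0.288675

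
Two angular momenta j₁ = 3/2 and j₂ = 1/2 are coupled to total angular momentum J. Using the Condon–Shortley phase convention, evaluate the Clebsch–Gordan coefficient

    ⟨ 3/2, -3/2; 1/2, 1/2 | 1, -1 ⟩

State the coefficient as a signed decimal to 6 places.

√[3·1!2!0!/4! · 0!3!1!0!0!2!] = √(3)
  +(−1)^1/∏(1,0,2,0,0,0)! = -1/2  (running -1/2)
⟨..|..⟩ = √(3)·(-1/2) = -0.866025

−√(3/4) = -0.866025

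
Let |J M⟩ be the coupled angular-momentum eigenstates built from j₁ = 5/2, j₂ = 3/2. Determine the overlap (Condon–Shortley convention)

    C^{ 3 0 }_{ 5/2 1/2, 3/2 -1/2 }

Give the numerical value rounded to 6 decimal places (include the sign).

+√(1/5) ≈ +0.447214

j₁+j₂−J=1  J+j₁−j₂=4  J−j₁+j₂=2  j₁+j₂+J+1=8
(j₁±m₁, j₂±m₂, J±M) = (3,2,1,2,3,3)
P² = 36/5
sum k=0..1:
  [0] +1/4 = 1/4
  [1] −1/12 = -1/12
S = 1/6
C² = P²·S² = 1/5 ; C = +0.447214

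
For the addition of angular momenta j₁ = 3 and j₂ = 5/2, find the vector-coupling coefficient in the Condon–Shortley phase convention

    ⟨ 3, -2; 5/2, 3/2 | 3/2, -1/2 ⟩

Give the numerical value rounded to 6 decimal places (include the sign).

√[4·4!2!1!/8! · 1!5!4!1!1!2!] = √(192/7)
  +(−1)^3/∏(3,1,2,1,0,0)! = -1/12  (running -1/12)
  +(−1)^4/∏(4,0,1,0,1,1)! = 1/24  (running -1/24)
⟨..|..⟩ = √(192/7)·(-1/24) = -0.218218

−√(1/21) ≈ -0.218218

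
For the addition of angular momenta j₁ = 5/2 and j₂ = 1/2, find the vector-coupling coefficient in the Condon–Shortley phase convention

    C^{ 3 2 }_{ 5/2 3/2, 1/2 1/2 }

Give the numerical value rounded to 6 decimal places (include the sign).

+√(5/6) = +0.912871

j₁+j₂−J=0  J+j₁−j₂=5  J−j₁+j₂=1  j₁+j₂+J+1=7
(j₁±m₁, j₂±m₂, J±M) = (4,1,1,0,5,1)
P² = 480
sum k=0..0:
  [0] +1/24 = 1/24
S = 1/24
C² = P²·S² = 5/6 ; C = +0.912871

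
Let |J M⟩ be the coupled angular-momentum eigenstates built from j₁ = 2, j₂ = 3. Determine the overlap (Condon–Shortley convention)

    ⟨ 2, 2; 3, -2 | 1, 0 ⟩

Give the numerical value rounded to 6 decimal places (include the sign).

√[3·4!0!2!/7! · 4!0!1!5!1!1!] = √(576/7)
  +(−1)^0/∏(0,4,0,1,0,1)! = 1/24  (running 1/24)
⟨..|..⟩ = √(576/7)·(1/24) = +0.377964

+√(1/7) = +0.377964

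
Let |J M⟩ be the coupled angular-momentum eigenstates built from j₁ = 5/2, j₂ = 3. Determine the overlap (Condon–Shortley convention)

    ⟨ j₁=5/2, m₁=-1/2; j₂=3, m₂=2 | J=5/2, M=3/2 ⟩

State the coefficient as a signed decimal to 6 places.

j₁+j₂−J=3  J+j₁−j₂=2  J−j₁+j₂=3  j₁+j₂+J+1=9
(j₁±m₁, j₂±m₂, J±M) = (2,3,5,1,4,1)
P² = 288/7
sum k=2..3:
  [2] +1/12 = 1/12
  [3] −1/24 = -1/24
S = 1/24
C² = P²·S² = 1/14 ; C = +0.267261

+√(1/14) = +0.267261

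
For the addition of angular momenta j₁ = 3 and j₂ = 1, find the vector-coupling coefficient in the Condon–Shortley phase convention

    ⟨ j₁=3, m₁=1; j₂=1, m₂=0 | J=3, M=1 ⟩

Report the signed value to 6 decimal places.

+√(1/12) = +0.288675

j₁+j₂−J=1  J+j₁−j₂=5  J−j₁+j₂=1  j₁+j₂+J+1=8
(j₁±m₁, j₂±m₂, J±M) = (4,2,1,1,4,2)
P² = 48
sum k=0..1:
  [0] +1/12 = 1/12
  [1] −1/24 = -1/24
S = 1/24
C² = P²·S² = 1/12 ; C = +0.288675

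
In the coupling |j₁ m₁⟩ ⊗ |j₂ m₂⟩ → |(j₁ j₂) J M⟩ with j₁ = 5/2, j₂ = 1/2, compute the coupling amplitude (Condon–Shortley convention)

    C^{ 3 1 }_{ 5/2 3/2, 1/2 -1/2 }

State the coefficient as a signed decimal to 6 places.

+√(1/3) ≈ +0.577350

triangle: 0!·5!·1!/7! = 120/5040
(j±m)!: 4!·1!·0!·1!·4!·2! = 1152
prefactor² = (2J+1)·Δ·N² = 192
  k=0: +1/(0!·0!·1!·0!·4!·1!) = 1/24
Σ = 1/24  ⇒  CG² = 192·1/24² = 1/3
CG = +√(1/3) = +0.577350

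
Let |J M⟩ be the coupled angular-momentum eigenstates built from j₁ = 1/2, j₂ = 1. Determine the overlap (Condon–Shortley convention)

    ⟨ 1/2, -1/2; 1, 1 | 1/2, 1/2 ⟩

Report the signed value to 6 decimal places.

-0.816497  (= −√(2/3))

√[2·1!0!1!/3! · 0!1!2!0!1!0!] = √(2/3)
  +(−1)^1/∏(1,0,0,1,0,0)! = -1  (running -1)
⟨..|..⟩ = √(2/3)·(-1) = -0.816497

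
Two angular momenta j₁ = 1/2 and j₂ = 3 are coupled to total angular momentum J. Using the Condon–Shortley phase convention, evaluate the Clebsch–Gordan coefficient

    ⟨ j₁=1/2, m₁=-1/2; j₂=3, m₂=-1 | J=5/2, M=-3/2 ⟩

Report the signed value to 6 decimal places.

j₁+j₂−J=1  J+j₁−j₂=0  J−j₁+j₂=5  j₁+j₂+J+1=7
(j₁±m₁, j₂±m₂, J±M) = (0,1,2,4,1,4)
P² = 1152/7
sum k=1..1:
  [1] −1/24 = -1/24
S = -1/24
C² = P²·S² = 2/7 ; C = -0.534522

−√(2/7) = -0.534522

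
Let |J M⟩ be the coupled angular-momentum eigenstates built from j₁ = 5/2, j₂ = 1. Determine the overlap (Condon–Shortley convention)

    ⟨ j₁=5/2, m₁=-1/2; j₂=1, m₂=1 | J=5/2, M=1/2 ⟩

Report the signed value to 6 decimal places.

−√(18/35) ≈ -0.717137

triangle: 1!*4!*1!/7! = 24/5040
(j±m)!: 2!*3!*2!*0!*3!*2! = 288
prefactor² = (2J+1)*Δ*N² = 288/35
  k=1: −1/(1!*0!*2!*1!*2!*0!) = -1/4
Σ = -1/4  ⇒  CG² = 288/35*(-1/4)² = 18/35
CG = −√(18/35) = -0.717137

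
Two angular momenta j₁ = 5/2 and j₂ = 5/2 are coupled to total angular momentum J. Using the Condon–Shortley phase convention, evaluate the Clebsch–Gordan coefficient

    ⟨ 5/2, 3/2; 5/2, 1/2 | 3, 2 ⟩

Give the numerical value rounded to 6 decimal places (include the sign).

triangle: 2!·3!·3!/9! = 72/362880
(j±m)!: 4!·1!·3!·2!·5!·1! = 34560
prefactor² = (2J+1)·Δ·N² = 48
  k=0: +1/(0!·2!·1!·3!·2!·0!) = 1/24
  k=1: −1/(1!·1!·0!·2!·3!·1!) = -1/12
Σ = -1/24  ⇒  CG² = 48·(-1/24)² = 1/12
CG = −√(1/12) = -0.288675

-0.288675  (= −√(1/12))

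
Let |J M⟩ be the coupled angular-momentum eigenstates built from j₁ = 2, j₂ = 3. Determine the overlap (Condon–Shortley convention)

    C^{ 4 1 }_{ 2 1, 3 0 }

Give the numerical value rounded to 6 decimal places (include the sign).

j₁+j₂−J=1  J+j₁−j₂=3  J−j₁+j₂=5  j₁+j₂+J+1=10
(j₁±m₁, j₂±m₂, J±M) = (3,1,3,3,5,3)
P² = 1944/7
sum k=0..1:
  [0] +1/24 = 1/24
  [1] −1/72 = -1/72
S = 1/36
C² = P²·S² = 3/14 ; C = +0.462910

+√(3/14) = +0.462910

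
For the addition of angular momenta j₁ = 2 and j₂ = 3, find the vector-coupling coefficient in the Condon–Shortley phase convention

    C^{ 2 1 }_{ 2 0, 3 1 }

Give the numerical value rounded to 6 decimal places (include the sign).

+0.377964  (= +√(1/7))

√[5·3!1!3!/8! · 2!2!4!2!3!1!] = √(36/7)
  +(−1)^1/∏(1,2,1,3,0,0)! = -1/12  (running -1/12)
  +(−1)^2/∏(2,1,0,2,1,1)! = 1/4  (running 1/6)
⟨..|..⟩ = √(36/7)·(1/6) = +0.377964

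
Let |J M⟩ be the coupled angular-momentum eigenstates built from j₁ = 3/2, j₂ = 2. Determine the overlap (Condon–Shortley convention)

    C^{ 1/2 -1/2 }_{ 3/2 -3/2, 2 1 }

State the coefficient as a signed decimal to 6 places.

-0.316228

√[2·3!0!1!/5! · 0!3!3!1!0!1!] = √(18/5)
  +(−1)^3/∏(3,0,0,0,0,1)! = -1/6  (running -1/6)
⟨..|..⟩ = √(18/5)·(-1/6) = -0.316228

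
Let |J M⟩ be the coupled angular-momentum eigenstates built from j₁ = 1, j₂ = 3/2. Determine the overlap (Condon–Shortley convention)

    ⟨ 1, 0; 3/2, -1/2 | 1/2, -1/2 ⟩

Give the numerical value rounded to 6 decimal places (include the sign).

√[2·2!0!1!/4! · 1!1!1!2!0!1!] = √(1/3)
  +(−1)^1/∏(1,1,0,0,0,1)! = -1  (running -1)
⟨..|..⟩ = √(1/3)·(-1) = -0.577350

-0.577350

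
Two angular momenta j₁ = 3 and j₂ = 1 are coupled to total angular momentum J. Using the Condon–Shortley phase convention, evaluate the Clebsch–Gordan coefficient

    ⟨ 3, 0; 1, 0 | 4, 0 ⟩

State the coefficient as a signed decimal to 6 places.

triangle: 0!·6!·2!/9! = 1440/362880
(j±m)!: 3!·3!·1!·1!·4!·4! = 20736
prefactor² = (2J+1)·Δ·N² = 5184/7
  k=0: +1/(0!·0!·3!·1!·3!·1!) = 1/36
Σ = 1/36  ⇒  CG² = 5184/7·1/36² = 4/7
CG = +√(4/7) = +0.755929

+0.755929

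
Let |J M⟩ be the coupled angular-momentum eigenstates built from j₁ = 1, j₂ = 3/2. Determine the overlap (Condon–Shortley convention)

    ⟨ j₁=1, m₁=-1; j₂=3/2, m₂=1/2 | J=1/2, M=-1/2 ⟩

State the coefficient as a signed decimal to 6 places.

+0.408248

j₁+j₂−J=2  J+j₁−j₂=0  J−j₁+j₂=1  j₁+j₂+J+1=4
(j₁±m₁, j₂±m₂, J±M) = (0,2,2,1,0,1)
P² = 2/3
sum k=2..2:
  [2] +1/2 = 1/2
S = 1/2
C² = P²·S² = 1/6 ; C = +0.408248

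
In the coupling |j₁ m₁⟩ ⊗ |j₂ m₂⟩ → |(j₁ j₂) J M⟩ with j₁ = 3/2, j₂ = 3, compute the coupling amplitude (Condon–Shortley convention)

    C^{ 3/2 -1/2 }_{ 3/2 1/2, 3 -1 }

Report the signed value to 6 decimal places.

triangle: 3!×0!×3!/7! = 36/5040
(j±m)!: 2!×1!×2!×4!×1!×2! = 192
prefactor² = (2J+1)×Δ×N² = 192/35
  k=1: −1/(1!×2!×0!×1!×0!×2!) = -1/4
Σ = -1/4  ⇒  CG² = 192/35×(-1/4)² = 12/35
CG = −√(12/35) = -0.585540

−√(12/35) = -0.585540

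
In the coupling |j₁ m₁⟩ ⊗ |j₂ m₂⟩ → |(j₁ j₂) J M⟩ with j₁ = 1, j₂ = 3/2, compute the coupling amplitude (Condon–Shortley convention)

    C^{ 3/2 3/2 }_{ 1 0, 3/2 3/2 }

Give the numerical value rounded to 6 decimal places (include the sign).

-0.774597

√[4·1!1!2!/5! · 1!1!3!0!3!0!] = √(12/5)
  +(−1)^1/∏(1,0,0,2,1,0)! = -1/2  (running -1/2)
⟨..|..⟩ = √(12/5)·(-1/2) = -0.774597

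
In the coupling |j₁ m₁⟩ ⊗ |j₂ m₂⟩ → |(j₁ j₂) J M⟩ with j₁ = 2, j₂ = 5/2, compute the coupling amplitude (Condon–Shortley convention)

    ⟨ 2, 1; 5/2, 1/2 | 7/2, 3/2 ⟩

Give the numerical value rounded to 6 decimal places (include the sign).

+0.308607

triangle: 1!*3!*4!/9! = 144/362880
(j±m)!: 3!*1!*3!*2!*5!*2! = 17280
prefactor² = (2J+1)*Δ*N² = 384/7
  k=0: +1/(0!*1!*1!*3!*2!*1!) = 1/12
  k=1: −1/(1!*0!*0!*2!*3!*2!) = -1/24
Σ = 1/24  ⇒  CG² = 384/7*1/24² = 2/21
CG = +√(2/21) = +0.308607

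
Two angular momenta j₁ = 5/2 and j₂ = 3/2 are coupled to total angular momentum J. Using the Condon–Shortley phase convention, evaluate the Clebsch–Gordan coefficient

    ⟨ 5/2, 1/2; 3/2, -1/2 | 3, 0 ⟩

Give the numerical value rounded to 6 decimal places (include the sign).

+0.447214  (= +√(1/5))

j₁+j₂−J=1  J+j₁−j₂=4  J−j₁+j₂=2  j₁+j₂+J+1=8
(j₁±m₁, j₂±m₂, J±M) = (3,2,1,2,3,3)
P² = 36/5
sum k=0..1:
  [0] +1/4 = 1/4
  [1] −1/12 = -1/12
S = 1/6
C² = P²·S² = 1/5 ; C = +0.447214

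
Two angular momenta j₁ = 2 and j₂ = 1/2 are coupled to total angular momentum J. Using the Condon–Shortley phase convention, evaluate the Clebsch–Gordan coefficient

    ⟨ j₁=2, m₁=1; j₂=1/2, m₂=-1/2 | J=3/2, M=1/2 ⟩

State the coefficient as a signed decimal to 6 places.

√[4·1!3!0!/5! · 3!1!0!1!2!1!] = √(12/5)
  +(−1)^0/∏(0,1,1,0,2,0)! = 1/2  (running 1/2)
⟨..|..⟩ = √(12/5)·(1/2) = +0.774597

+0.774597  (= +√(3/5))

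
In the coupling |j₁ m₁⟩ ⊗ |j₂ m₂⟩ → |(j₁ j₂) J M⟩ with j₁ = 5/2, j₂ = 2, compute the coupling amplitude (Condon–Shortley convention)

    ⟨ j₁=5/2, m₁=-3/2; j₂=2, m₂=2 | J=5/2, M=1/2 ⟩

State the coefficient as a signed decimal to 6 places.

+√(27/70) ≈ +0.621059

triangle: 2!·3!·2!/8! = 24/40320
(j±m)!: 1!·4!·4!·0!·3!·2! = 6912
prefactor² = (2J+1)·Δ·N² = 864/35
  k=2: +1/(2!·0!·2!·2!·1!·0!) = 1/8
Σ = 1/8  ⇒  CG² = 864/35·1/8² = 27/70
CG = +√(27/70) = +0.621059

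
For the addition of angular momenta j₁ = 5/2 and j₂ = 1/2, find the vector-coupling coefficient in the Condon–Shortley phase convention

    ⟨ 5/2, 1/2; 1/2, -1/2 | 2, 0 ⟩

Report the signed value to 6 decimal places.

+√(1/2) ≈ +0.707107

√[5·1!4!0!/6! · 3!2!0!1!2!2!] = √(8)
  +(−1)^0/∏(0,1,2,0,2,0)! = 1/4  (running 1/4)
⟨..|..⟩ = √(8)·(1/4) = +0.707107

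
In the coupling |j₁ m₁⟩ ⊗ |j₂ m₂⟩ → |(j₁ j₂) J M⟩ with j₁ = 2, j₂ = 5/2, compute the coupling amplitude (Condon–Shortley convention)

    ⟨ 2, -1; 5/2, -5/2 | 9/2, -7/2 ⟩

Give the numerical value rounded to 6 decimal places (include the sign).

+0.666667  (= +√(4/9))

triangle: 0!×4!×5!/10! = 2880/3628800
(j±m)!: 1!×3!×0!×5!×1!×8! = 29030400
prefactor² = (2J+1)×Δ×N² = 230400
  k=0: +1/(0!×0!×3!×0!×1!×5!) = 1/720
Σ = 1/720  ⇒  CG² = 230400×1/720² = 4/9
CG = +√(4/9) = +0.666667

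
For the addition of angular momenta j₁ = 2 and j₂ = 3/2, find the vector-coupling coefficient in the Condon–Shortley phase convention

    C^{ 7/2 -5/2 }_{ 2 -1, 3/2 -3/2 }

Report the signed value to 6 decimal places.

√[8·0!4!3!/8! · 1!3!0!3!1!6!] = √(5184/7)
  +(−1)^0/∏(0,0,3,0,1,3)! = 1/36  (running 1/36)
⟨..|..⟩ = √(5184/7)·(1/36) = +0.755929

+0.755929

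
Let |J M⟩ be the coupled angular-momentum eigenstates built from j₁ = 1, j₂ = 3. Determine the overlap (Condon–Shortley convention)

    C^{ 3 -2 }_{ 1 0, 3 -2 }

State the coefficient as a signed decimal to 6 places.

triangle: 1!*1!*5!/8! = 120/40320
(j±m)!: 1!*1!*1!*5!*1!*5! = 14400
prefactor² = (2J+1)*Δ*N² = 300
  k=0: +1/(0!*1!*1!*1!*0!*4!) = 1/24
  k=1: −1/(1!*0!*0!*0!*1!*5!) = -1/120
Σ = 1/30  ⇒  CG² = 300*1/30² = 1/3
CG = +√(1/3) = +0.577350

+√(1/3) = +0.577350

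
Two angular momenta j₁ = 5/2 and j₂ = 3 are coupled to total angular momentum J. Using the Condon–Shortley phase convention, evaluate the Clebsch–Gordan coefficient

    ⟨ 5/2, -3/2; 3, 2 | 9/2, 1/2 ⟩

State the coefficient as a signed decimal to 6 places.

j₁+j₂−J=1  J+j₁−j₂=4  J−j₁+j₂=5  j₁+j₂+J+1=11
(j₁±m₁, j₂±m₂, J±M) = (1,4,5,1,5,4)
P² = 460800/77
sum k=0..1:
  [0] +1/2880 = 1/2880
  [1] −1/144 = -1/144
S = -19/2880
C² = P²·S² = 361/1386 ; C = -0.510355

−√(361/1386) = -0.510355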